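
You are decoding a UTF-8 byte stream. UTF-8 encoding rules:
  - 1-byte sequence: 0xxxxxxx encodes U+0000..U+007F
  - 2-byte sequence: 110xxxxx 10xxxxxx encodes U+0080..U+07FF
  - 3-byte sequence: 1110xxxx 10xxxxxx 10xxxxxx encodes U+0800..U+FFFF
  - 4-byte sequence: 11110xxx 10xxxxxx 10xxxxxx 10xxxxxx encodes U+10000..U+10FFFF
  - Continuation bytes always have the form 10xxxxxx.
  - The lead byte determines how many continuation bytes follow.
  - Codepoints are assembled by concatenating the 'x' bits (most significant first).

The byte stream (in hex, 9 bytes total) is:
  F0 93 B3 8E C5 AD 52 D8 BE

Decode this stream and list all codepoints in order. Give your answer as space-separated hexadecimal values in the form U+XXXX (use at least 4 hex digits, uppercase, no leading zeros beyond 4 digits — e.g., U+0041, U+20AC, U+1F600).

Answer: U+13CCE U+016D U+0052 U+063E

Derivation:
Byte[0]=F0: 4-byte lead, need 3 cont bytes. acc=0x0
Byte[1]=93: continuation. acc=(acc<<6)|0x13=0x13
Byte[2]=B3: continuation. acc=(acc<<6)|0x33=0x4F3
Byte[3]=8E: continuation. acc=(acc<<6)|0x0E=0x13CCE
Completed: cp=U+13CCE (starts at byte 0)
Byte[4]=C5: 2-byte lead, need 1 cont bytes. acc=0x5
Byte[5]=AD: continuation. acc=(acc<<6)|0x2D=0x16D
Completed: cp=U+016D (starts at byte 4)
Byte[6]=52: 1-byte ASCII. cp=U+0052
Byte[7]=D8: 2-byte lead, need 1 cont bytes. acc=0x18
Byte[8]=BE: continuation. acc=(acc<<6)|0x3E=0x63E
Completed: cp=U+063E (starts at byte 7)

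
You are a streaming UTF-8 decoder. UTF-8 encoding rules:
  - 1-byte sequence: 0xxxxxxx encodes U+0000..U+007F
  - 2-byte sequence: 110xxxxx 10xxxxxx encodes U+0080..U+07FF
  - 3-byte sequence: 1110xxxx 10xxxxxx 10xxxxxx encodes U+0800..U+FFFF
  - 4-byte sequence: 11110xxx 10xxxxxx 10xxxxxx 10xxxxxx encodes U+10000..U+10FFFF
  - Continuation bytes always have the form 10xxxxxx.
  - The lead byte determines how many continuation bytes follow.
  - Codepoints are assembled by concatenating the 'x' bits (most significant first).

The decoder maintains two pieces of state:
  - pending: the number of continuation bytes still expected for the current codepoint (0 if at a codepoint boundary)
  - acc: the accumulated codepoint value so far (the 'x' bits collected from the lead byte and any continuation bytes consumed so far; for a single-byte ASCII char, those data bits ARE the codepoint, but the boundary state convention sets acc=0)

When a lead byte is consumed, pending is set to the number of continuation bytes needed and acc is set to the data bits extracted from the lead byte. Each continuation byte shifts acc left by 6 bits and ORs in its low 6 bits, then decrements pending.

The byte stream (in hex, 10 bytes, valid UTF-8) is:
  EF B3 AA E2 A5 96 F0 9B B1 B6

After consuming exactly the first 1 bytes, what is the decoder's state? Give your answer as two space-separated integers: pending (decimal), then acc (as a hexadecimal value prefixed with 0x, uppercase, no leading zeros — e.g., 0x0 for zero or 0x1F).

Answer: 2 0xF

Derivation:
Byte[0]=EF: 3-byte lead. pending=2, acc=0xF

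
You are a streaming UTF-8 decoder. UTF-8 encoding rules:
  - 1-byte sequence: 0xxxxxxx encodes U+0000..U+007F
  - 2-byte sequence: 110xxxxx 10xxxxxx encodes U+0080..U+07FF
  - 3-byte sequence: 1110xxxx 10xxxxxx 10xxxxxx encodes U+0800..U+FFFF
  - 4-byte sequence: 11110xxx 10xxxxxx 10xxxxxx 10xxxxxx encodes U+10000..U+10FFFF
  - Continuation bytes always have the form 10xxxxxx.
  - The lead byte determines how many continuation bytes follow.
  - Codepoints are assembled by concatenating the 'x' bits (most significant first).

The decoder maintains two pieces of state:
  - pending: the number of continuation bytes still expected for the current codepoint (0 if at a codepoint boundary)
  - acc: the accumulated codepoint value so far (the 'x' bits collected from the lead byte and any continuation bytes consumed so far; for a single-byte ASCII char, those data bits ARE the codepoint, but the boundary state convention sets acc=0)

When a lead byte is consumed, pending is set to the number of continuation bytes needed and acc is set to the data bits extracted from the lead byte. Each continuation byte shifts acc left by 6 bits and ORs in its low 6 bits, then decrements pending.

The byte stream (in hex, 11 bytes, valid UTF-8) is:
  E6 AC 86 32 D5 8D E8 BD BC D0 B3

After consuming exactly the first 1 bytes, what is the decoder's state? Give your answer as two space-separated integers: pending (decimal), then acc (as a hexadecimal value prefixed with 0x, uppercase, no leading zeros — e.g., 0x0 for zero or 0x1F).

Answer: 2 0x6

Derivation:
Byte[0]=E6: 3-byte lead. pending=2, acc=0x6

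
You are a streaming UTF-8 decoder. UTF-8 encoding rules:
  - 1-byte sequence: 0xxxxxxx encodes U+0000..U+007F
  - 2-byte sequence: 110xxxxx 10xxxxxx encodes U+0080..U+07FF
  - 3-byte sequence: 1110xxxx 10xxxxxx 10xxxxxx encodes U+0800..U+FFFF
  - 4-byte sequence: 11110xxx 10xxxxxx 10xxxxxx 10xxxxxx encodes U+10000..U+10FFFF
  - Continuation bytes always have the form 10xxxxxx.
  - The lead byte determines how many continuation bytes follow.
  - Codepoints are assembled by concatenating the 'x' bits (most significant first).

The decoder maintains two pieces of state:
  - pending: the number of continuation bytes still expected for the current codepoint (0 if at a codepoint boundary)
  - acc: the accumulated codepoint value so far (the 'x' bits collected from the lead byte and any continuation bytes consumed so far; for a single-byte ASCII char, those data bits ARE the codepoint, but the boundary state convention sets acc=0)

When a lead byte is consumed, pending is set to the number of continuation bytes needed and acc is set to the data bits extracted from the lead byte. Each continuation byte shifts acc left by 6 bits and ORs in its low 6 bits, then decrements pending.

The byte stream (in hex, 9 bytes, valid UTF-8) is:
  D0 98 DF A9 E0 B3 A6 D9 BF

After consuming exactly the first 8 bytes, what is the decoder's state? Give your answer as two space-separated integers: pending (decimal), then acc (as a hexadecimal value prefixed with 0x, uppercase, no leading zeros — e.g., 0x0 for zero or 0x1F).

Answer: 1 0x19

Derivation:
Byte[0]=D0: 2-byte lead. pending=1, acc=0x10
Byte[1]=98: continuation. acc=(acc<<6)|0x18=0x418, pending=0
Byte[2]=DF: 2-byte lead. pending=1, acc=0x1F
Byte[3]=A9: continuation. acc=(acc<<6)|0x29=0x7E9, pending=0
Byte[4]=E0: 3-byte lead. pending=2, acc=0x0
Byte[5]=B3: continuation. acc=(acc<<6)|0x33=0x33, pending=1
Byte[6]=A6: continuation. acc=(acc<<6)|0x26=0xCE6, pending=0
Byte[7]=D9: 2-byte lead. pending=1, acc=0x19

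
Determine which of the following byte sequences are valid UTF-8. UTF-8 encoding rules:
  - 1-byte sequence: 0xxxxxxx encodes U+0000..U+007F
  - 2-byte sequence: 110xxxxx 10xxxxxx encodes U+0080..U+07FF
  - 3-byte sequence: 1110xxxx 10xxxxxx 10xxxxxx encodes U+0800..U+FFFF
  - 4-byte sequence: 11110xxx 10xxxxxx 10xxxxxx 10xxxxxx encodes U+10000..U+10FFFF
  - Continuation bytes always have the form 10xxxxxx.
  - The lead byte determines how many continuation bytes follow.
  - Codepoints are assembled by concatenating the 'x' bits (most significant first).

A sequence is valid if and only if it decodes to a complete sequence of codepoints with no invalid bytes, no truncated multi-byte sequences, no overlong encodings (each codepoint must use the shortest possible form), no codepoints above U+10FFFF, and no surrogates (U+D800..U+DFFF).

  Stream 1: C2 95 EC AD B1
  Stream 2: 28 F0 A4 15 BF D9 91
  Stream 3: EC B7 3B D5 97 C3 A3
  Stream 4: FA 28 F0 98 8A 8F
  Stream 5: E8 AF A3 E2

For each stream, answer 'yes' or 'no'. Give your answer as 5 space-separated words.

Stream 1: decodes cleanly. VALID
Stream 2: error at byte offset 3. INVALID
Stream 3: error at byte offset 2. INVALID
Stream 4: error at byte offset 0. INVALID
Stream 5: error at byte offset 4. INVALID

Answer: yes no no no no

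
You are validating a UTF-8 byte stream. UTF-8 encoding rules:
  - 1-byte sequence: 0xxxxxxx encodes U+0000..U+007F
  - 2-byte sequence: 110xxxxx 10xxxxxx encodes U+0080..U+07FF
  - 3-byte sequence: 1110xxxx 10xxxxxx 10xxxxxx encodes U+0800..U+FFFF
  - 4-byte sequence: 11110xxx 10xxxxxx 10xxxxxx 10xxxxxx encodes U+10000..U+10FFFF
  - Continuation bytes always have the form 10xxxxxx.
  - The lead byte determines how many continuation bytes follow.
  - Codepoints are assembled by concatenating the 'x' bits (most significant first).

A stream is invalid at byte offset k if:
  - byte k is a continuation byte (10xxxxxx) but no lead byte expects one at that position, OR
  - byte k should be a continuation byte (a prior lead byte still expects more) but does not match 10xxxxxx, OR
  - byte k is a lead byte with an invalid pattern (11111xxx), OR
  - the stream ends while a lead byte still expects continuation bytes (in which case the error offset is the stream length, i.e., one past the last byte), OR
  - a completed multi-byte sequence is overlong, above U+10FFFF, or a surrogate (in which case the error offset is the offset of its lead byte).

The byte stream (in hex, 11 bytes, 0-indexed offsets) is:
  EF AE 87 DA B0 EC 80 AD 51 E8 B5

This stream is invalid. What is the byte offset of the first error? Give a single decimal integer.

Answer: 11

Derivation:
Byte[0]=EF: 3-byte lead, need 2 cont bytes. acc=0xF
Byte[1]=AE: continuation. acc=(acc<<6)|0x2E=0x3EE
Byte[2]=87: continuation. acc=(acc<<6)|0x07=0xFB87
Completed: cp=U+FB87 (starts at byte 0)
Byte[3]=DA: 2-byte lead, need 1 cont bytes. acc=0x1A
Byte[4]=B0: continuation. acc=(acc<<6)|0x30=0x6B0
Completed: cp=U+06B0 (starts at byte 3)
Byte[5]=EC: 3-byte lead, need 2 cont bytes. acc=0xC
Byte[6]=80: continuation. acc=(acc<<6)|0x00=0x300
Byte[7]=AD: continuation. acc=(acc<<6)|0x2D=0xC02D
Completed: cp=U+C02D (starts at byte 5)
Byte[8]=51: 1-byte ASCII. cp=U+0051
Byte[9]=E8: 3-byte lead, need 2 cont bytes. acc=0x8
Byte[10]=B5: continuation. acc=(acc<<6)|0x35=0x235
Byte[11]: stream ended, expected continuation. INVALID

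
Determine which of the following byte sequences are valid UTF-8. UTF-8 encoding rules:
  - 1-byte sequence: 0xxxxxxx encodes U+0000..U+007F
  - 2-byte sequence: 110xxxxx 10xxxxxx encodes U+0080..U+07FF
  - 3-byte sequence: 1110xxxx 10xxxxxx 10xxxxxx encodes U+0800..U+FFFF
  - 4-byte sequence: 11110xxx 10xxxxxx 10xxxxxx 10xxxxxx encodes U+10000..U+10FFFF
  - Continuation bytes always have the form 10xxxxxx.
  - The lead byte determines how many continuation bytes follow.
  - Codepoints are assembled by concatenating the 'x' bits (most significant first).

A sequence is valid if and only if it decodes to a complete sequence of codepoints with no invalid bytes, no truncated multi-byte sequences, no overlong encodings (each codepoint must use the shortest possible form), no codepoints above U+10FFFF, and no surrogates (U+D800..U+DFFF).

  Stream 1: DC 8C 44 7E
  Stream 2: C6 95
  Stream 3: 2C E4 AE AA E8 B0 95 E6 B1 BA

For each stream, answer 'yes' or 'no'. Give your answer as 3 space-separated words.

Answer: yes yes yes

Derivation:
Stream 1: decodes cleanly. VALID
Stream 2: decodes cleanly. VALID
Stream 3: decodes cleanly. VALID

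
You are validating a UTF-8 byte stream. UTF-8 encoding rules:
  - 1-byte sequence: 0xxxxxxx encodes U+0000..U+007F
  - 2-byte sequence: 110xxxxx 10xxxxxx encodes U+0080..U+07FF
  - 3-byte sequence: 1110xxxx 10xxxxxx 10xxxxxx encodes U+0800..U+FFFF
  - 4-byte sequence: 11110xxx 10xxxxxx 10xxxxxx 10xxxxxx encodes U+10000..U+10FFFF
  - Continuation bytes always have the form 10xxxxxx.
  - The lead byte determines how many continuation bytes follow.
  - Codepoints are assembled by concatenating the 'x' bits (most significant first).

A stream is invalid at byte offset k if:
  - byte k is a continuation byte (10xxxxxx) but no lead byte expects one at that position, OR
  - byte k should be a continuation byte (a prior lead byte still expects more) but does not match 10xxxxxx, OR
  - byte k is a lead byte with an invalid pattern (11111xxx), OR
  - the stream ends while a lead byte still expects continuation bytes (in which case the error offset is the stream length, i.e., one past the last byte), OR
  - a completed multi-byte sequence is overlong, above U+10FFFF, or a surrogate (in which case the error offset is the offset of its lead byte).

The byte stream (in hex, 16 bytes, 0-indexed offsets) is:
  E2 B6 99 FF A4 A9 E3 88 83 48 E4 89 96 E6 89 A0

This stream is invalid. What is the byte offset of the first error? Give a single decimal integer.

Answer: 3

Derivation:
Byte[0]=E2: 3-byte lead, need 2 cont bytes. acc=0x2
Byte[1]=B6: continuation. acc=(acc<<6)|0x36=0xB6
Byte[2]=99: continuation. acc=(acc<<6)|0x19=0x2D99
Completed: cp=U+2D99 (starts at byte 0)
Byte[3]=FF: INVALID lead byte (not 0xxx/110x/1110/11110)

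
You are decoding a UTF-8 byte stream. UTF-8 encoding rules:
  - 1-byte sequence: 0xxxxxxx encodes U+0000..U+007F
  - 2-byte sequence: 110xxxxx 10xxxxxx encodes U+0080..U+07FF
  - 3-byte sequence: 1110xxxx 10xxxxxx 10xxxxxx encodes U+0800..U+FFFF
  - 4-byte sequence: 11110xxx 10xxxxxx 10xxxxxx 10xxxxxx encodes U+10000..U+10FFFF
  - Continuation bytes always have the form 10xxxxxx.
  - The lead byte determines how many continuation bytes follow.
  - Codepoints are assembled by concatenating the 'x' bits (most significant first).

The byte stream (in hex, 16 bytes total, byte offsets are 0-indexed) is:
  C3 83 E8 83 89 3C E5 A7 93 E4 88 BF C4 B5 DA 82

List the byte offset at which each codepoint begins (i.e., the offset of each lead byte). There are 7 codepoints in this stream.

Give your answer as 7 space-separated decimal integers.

Answer: 0 2 5 6 9 12 14

Derivation:
Byte[0]=C3: 2-byte lead, need 1 cont bytes. acc=0x3
Byte[1]=83: continuation. acc=(acc<<6)|0x03=0xC3
Completed: cp=U+00C3 (starts at byte 0)
Byte[2]=E8: 3-byte lead, need 2 cont bytes. acc=0x8
Byte[3]=83: continuation. acc=(acc<<6)|0x03=0x203
Byte[4]=89: continuation. acc=(acc<<6)|0x09=0x80C9
Completed: cp=U+80C9 (starts at byte 2)
Byte[5]=3C: 1-byte ASCII. cp=U+003C
Byte[6]=E5: 3-byte lead, need 2 cont bytes. acc=0x5
Byte[7]=A7: continuation. acc=(acc<<6)|0x27=0x167
Byte[8]=93: continuation. acc=(acc<<6)|0x13=0x59D3
Completed: cp=U+59D3 (starts at byte 6)
Byte[9]=E4: 3-byte lead, need 2 cont bytes. acc=0x4
Byte[10]=88: continuation. acc=(acc<<6)|0x08=0x108
Byte[11]=BF: continuation. acc=(acc<<6)|0x3F=0x423F
Completed: cp=U+423F (starts at byte 9)
Byte[12]=C4: 2-byte lead, need 1 cont bytes. acc=0x4
Byte[13]=B5: continuation. acc=(acc<<6)|0x35=0x135
Completed: cp=U+0135 (starts at byte 12)
Byte[14]=DA: 2-byte lead, need 1 cont bytes. acc=0x1A
Byte[15]=82: continuation. acc=(acc<<6)|0x02=0x682
Completed: cp=U+0682 (starts at byte 14)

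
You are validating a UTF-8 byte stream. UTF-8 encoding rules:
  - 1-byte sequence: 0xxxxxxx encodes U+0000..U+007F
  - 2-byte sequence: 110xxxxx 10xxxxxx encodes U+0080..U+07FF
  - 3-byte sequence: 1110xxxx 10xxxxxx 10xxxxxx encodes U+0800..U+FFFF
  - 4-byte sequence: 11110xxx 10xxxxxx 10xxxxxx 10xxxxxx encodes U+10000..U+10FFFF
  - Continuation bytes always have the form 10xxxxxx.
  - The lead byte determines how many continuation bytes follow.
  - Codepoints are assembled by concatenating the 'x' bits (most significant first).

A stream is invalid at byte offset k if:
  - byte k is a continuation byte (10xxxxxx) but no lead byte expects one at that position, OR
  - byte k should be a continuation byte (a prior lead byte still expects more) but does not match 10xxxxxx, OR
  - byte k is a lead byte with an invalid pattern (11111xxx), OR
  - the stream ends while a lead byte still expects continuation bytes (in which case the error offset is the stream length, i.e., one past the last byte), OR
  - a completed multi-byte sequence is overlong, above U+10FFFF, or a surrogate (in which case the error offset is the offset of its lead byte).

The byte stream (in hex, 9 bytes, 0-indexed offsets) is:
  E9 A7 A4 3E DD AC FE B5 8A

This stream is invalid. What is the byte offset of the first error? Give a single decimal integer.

Answer: 6

Derivation:
Byte[0]=E9: 3-byte lead, need 2 cont bytes. acc=0x9
Byte[1]=A7: continuation. acc=(acc<<6)|0x27=0x267
Byte[2]=A4: continuation. acc=(acc<<6)|0x24=0x99E4
Completed: cp=U+99E4 (starts at byte 0)
Byte[3]=3E: 1-byte ASCII. cp=U+003E
Byte[4]=DD: 2-byte lead, need 1 cont bytes. acc=0x1D
Byte[5]=AC: continuation. acc=(acc<<6)|0x2C=0x76C
Completed: cp=U+076C (starts at byte 4)
Byte[6]=FE: INVALID lead byte (not 0xxx/110x/1110/11110)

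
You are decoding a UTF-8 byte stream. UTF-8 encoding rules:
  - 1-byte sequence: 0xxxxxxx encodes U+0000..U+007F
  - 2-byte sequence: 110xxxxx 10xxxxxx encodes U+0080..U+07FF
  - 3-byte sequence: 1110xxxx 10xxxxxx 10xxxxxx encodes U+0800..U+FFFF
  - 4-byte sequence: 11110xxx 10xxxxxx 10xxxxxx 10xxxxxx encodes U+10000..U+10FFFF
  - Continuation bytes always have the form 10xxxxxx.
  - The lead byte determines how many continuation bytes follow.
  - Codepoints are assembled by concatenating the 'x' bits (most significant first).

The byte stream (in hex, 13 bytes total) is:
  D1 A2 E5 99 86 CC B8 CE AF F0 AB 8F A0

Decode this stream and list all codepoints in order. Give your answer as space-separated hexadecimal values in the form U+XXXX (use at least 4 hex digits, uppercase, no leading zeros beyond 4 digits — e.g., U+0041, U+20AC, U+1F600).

Byte[0]=D1: 2-byte lead, need 1 cont bytes. acc=0x11
Byte[1]=A2: continuation. acc=(acc<<6)|0x22=0x462
Completed: cp=U+0462 (starts at byte 0)
Byte[2]=E5: 3-byte lead, need 2 cont bytes. acc=0x5
Byte[3]=99: continuation. acc=(acc<<6)|0x19=0x159
Byte[4]=86: continuation. acc=(acc<<6)|0x06=0x5646
Completed: cp=U+5646 (starts at byte 2)
Byte[5]=CC: 2-byte lead, need 1 cont bytes. acc=0xC
Byte[6]=B8: continuation. acc=(acc<<6)|0x38=0x338
Completed: cp=U+0338 (starts at byte 5)
Byte[7]=CE: 2-byte lead, need 1 cont bytes. acc=0xE
Byte[8]=AF: continuation. acc=(acc<<6)|0x2F=0x3AF
Completed: cp=U+03AF (starts at byte 7)
Byte[9]=F0: 4-byte lead, need 3 cont bytes. acc=0x0
Byte[10]=AB: continuation. acc=(acc<<6)|0x2B=0x2B
Byte[11]=8F: continuation. acc=(acc<<6)|0x0F=0xACF
Byte[12]=A0: continuation. acc=(acc<<6)|0x20=0x2B3E0
Completed: cp=U+2B3E0 (starts at byte 9)

Answer: U+0462 U+5646 U+0338 U+03AF U+2B3E0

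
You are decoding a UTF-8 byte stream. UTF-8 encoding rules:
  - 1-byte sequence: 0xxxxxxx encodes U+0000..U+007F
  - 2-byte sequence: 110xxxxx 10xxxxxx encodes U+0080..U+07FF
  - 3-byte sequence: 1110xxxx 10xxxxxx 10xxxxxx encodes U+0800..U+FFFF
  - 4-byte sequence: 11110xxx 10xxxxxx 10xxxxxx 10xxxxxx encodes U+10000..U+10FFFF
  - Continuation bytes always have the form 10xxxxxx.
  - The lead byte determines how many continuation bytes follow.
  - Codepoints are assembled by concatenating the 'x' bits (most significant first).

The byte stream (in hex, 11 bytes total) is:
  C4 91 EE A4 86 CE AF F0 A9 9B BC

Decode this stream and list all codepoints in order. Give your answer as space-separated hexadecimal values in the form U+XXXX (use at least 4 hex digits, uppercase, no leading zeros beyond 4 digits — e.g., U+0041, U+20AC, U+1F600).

Answer: U+0111 U+E906 U+03AF U+296FC

Derivation:
Byte[0]=C4: 2-byte lead, need 1 cont bytes. acc=0x4
Byte[1]=91: continuation. acc=(acc<<6)|0x11=0x111
Completed: cp=U+0111 (starts at byte 0)
Byte[2]=EE: 3-byte lead, need 2 cont bytes. acc=0xE
Byte[3]=A4: continuation. acc=(acc<<6)|0x24=0x3A4
Byte[4]=86: continuation. acc=(acc<<6)|0x06=0xE906
Completed: cp=U+E906 (starts at byte 2)
Byte[5]=CE: 2-byte lead, need 1 cont bytes. acc=0xE
Byte[6]=AF: continuation. acc=(acc<<6)|0x2F=0x3AF
Completed: cp=U+03AF (starts at byte 5)
Byte[7]=F0: 4-byte lead, need 3 cont bytes. acc=0x0
Byte[8]=A9: continuation. acc=(acc<<6)|0x29=0x29
Byte[9]=9B: continuation. acc=(acc<<6)|0x1B=0xA5B
Byte[10]=BC: continuation. acc=(acc<<6)|0x3C=0x296FC
Completed: cp=U+296FC (starts at byte 7)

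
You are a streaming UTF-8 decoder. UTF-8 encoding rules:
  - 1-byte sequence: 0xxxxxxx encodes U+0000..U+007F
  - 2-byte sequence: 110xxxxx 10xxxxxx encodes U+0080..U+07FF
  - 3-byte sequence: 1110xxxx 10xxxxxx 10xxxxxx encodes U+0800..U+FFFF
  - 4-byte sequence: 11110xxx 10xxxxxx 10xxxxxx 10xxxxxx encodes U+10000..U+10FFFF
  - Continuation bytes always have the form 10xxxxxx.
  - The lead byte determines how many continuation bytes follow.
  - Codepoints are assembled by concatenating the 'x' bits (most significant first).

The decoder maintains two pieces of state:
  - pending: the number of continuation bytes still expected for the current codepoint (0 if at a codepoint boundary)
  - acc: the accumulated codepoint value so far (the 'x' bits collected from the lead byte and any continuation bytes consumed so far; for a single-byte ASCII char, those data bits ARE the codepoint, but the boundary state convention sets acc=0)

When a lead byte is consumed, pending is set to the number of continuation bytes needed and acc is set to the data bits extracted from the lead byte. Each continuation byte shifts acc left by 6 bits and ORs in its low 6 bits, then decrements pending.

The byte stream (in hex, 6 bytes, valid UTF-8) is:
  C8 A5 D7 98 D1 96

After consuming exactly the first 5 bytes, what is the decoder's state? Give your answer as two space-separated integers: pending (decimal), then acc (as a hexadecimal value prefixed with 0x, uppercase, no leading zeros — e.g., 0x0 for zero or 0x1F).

Byte[0]=C8: 2-byte lead. pending=1, acc=0x8
Byte[1]=A5: continuation. acc=(acc<<6)|0x25=0x225, pending=0
Byte[2]=D7: 2-byte lead. pending=1, acc=0x17
Byte[3]=98: continuation. acc=(acc<<6)|0x18=0x5D8, pending=0
Byte[4]=D1: 2-byte lead. pending=1, acc=0x11

Answer: 1 0x11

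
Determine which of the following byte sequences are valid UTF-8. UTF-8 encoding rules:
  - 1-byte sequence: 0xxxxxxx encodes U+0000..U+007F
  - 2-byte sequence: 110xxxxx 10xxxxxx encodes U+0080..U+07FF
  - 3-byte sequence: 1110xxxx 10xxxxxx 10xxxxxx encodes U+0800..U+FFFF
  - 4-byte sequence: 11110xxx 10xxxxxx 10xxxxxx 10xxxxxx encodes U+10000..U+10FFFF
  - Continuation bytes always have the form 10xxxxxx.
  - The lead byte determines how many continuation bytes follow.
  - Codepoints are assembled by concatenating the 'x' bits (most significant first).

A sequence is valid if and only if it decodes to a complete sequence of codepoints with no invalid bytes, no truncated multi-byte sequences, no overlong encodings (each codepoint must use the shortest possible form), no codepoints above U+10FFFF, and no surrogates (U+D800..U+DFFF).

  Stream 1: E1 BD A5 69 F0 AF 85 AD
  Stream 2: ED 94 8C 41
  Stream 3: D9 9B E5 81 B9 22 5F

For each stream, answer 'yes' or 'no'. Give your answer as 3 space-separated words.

Stream 1: decodes cleanly. VALID
Stream 2: decodes cleanly. VALID
Stream 3: decodes cleanly. VALID

Answer: yes yes yes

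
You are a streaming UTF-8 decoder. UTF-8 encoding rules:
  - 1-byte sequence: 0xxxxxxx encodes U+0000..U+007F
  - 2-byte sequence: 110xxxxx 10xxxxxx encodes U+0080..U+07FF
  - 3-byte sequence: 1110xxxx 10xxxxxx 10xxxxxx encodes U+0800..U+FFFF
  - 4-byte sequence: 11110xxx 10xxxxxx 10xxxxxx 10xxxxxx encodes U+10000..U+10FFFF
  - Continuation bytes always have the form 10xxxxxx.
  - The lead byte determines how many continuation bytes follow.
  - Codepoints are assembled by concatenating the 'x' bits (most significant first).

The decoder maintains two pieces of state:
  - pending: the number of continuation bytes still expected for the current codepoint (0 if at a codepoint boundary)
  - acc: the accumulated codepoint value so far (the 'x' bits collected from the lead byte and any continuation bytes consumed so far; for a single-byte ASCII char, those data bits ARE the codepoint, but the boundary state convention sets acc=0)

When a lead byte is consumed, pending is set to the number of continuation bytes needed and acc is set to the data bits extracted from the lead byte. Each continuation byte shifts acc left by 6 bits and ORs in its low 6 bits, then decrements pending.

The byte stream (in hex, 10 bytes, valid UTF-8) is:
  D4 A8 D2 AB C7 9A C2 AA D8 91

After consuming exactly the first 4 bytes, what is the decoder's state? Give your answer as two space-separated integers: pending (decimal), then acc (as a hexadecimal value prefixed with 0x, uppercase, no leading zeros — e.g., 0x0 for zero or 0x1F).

Answer: 0 0x4AB

Derivation:
Byte[0]=D4: 2-byte lead. pending=1, acc=0x14
Byte[1]=A8: continuation. acc=(acc<<6)|0x28=0x528, pending=0
Byte[2]=D2: 2-byte lead. pending=1, acc=0x12
Byte[3]=AB: continuation. acc=(acc<<6)|0x2B=0x4AB, pending=0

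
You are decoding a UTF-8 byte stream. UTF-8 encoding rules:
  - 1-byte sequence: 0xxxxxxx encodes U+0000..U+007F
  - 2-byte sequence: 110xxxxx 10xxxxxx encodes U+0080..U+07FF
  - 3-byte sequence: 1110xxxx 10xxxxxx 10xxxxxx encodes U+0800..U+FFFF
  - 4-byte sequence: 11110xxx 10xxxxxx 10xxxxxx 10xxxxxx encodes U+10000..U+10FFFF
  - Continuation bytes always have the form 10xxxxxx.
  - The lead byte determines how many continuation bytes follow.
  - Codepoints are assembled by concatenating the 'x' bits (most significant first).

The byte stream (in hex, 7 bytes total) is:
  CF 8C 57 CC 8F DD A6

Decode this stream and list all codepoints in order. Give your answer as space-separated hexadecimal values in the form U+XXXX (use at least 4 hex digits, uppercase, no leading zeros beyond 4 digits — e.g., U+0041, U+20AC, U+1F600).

Byte[0]=CF: 2-byte lead, need 1 cont bytes. acc=0xF
Byte[1]=8C: continuation. acc=(acc<<6)|0x0C=0x3CC
Completed: cp=U+03CC (starts at byte 0)
Byte[2]=57: 1-byte ASCII. cp=U+0057
Byte[3]=CC: 2-byte lead, need 1 cont bytes. acc=0xC
Byte[4]=8F: continuation. acc=(acc<<6)|0x0F=0x30F
Completed: cp=U+030F (starts at byte 3)
Byte[5]=DD: 2-byte lead, need 1 cont bytes. acc=0x1D
Byte[6]=A6: continuation. acc=(acc<<6)|0x26=0x766
Completed: cp=U+0766 (starts at byte 5)

Answer: U+03CC U+0057 U+030F U+0766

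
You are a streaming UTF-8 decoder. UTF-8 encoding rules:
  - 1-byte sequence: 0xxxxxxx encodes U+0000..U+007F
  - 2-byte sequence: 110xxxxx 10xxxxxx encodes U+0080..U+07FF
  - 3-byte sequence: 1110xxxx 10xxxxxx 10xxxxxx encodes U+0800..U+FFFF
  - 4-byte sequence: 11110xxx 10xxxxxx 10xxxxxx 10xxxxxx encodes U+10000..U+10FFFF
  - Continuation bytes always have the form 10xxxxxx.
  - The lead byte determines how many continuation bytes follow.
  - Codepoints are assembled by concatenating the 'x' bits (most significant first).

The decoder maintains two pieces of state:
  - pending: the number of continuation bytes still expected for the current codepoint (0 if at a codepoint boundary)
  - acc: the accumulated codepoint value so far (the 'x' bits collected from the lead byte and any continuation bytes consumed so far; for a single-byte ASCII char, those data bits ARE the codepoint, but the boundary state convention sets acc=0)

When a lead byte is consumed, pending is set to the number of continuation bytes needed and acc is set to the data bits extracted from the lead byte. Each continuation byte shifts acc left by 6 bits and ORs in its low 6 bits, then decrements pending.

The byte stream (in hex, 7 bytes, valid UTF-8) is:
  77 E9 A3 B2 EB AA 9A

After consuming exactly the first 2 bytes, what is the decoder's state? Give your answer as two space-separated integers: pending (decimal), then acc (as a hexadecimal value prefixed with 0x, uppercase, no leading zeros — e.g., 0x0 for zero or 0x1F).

Byte[0]=77: 1-byte. pending=0, acc=0x0
Byte[1]=E9: 3-byte lead. pending=2, acc=0x9

Answer: 2 0x9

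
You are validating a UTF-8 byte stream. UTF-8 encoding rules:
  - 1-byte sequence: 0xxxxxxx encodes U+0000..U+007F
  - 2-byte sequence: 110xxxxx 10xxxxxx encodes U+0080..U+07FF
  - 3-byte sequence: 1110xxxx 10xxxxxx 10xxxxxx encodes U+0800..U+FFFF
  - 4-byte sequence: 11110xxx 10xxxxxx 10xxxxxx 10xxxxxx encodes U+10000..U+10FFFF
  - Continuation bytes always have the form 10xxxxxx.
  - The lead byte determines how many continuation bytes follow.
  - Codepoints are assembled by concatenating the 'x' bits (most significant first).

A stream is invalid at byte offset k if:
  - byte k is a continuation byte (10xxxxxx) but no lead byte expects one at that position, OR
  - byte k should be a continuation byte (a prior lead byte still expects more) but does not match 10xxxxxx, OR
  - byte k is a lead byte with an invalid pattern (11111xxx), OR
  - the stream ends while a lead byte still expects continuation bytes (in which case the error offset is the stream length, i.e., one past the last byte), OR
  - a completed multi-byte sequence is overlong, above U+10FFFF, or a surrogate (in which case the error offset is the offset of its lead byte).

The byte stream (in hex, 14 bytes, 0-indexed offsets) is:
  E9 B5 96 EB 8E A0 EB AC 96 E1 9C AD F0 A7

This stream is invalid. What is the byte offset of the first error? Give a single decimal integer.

Byte[0]=E9: 3-byte lead, need 2 cont bytes. acc=0x9
Byte[1]=B5: continuation. acc=(acc<<6)|0x35=0x275
Byte[2]=96: continuation. acc=(acc<<6)|0x16=0x9D56
Completed: cp=U+9D56 (starts at byte 0)
Byte[3]=EB: 3-byte lead, need 2 cont bytes. acc=0xB
Byte[4]=8E: continuation. acc=(acc<<6)|0x0E=0x2CE
Byte[5]=A0: continuation. acc=(acc<<6)|0x20=0xB3A0
Completed: cp=U+B3A0 (starts at byte 3)
Byte[6]=EB: 3-byte lead, need 2 cont bytes. acc=0xB
Byte[7]=AC: continuation. acc=(acc<<6)|0x2C=0x2EC
Byte[8]=96: continuation. acc=(acc<<6)|0x16=0xBB16
Completed: cp=U+BB16 (starts at byte 6)
Byte[9]=E1: 3-byte lead, need 2 cont bytes. acc=0x1
Byte[10]=9C: continuation. acc=(acc<<6)|0x1C=0x5C
Byte[11]=AD: continuation. acc=(acc<<6)|0x2D=0x172D
Completed: cp=U+172D (starts at byte 9)
Byte[12]=F0: 4-byte lead, need 3 cont bytes. acc=0x0
Byte[13]=A7: continuation. acc=(acc<<6)|0x27=0x27
Byte[14]: stream ended, expected continuation. INVALID

Answer: 14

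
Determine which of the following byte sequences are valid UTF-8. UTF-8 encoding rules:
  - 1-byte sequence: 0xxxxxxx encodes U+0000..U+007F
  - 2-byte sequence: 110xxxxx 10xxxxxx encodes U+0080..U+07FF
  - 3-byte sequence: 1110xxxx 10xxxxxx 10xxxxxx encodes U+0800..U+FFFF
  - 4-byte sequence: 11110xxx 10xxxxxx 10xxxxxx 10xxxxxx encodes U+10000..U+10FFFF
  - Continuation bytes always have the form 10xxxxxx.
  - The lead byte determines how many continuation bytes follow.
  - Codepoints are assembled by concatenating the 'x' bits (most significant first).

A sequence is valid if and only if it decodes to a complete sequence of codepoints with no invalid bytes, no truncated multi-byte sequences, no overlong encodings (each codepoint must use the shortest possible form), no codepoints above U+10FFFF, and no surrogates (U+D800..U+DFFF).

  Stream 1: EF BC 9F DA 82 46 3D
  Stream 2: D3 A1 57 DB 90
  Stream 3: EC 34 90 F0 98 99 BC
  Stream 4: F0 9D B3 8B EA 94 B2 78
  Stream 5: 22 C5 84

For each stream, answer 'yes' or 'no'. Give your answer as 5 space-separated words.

Answer: yes yes no yes yes

Derivation:
Stream 1: decodes cleanly. VALID
Stream 2: decodes cleanly. VALID
Stream 3: error at byte offset 1. INVALID
Stream 4: decodes cleanly. VALID
Stream 5: decodes cleanly. VALID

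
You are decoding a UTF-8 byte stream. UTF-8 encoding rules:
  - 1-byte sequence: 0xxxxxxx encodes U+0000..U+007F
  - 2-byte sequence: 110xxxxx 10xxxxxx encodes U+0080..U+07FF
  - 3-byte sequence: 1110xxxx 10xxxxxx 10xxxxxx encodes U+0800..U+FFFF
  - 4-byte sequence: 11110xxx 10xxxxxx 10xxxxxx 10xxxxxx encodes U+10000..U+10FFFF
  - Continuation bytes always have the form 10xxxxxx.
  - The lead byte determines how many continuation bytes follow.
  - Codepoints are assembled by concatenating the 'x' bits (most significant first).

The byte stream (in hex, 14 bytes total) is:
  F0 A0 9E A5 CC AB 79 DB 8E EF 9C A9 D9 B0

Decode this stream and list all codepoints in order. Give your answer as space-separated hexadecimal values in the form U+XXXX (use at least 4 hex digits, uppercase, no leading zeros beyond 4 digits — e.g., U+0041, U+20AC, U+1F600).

Byte[0]=F0: 4-byte lead, need 3 cont bytes. acc=0x0
Byte[1]=A0: continuation. acc=(acc<<6)|0x20=0x20
Byte[2]=9E: continuation. acc=(acc<<6)|0x1E=0x81E
Byte[3]=A5: continuation. acc=(acc<<6)|0x25=0x207A5
Completed: cp=U+207A5 (starts at byte 0)
Byte[4]=CC: 2-byte lead, need 1 cont bytes. acc=0xC
Byte[5]=AB: continuation. acc=(acc<<6)|0x2B=0x32B
Completed: cp=U+032B (starts at byte 4)
Byte[6]=79: 1-byte ASCII. cp=U+0079
Byte[7]=DB: 2-byte lead, need 1 cont bytes. acc=0x1B
Byte[8]=8E: continuation. acc=(acc<<6)|0x0E=0x6CE
Completed: cp=U+06CE (starts at byte 7)
Byte[9]=EF: 3-byte lead, need 2 cont bytes. acc=0xF
Byte[10]=9C: continuation. acc=(acc<<6)|0x1C=0x3DC
Byte[11]=A9: continuation. acc=(acc<<6)|0x29=0xF729
Completed: cp=U+F729 (starts at byte 9)
Byte[12]=D9: 2-byte lead, need 1 cont bytes. acc=0x19
Byte[13]=B0: continuation. acc=(acc<<6)|0x30=0x670
Completed: cp=U+0670 (starts at byte 12)

Answer: U+207A5 U+032B U+0079 U+06CE U+F729 U+0670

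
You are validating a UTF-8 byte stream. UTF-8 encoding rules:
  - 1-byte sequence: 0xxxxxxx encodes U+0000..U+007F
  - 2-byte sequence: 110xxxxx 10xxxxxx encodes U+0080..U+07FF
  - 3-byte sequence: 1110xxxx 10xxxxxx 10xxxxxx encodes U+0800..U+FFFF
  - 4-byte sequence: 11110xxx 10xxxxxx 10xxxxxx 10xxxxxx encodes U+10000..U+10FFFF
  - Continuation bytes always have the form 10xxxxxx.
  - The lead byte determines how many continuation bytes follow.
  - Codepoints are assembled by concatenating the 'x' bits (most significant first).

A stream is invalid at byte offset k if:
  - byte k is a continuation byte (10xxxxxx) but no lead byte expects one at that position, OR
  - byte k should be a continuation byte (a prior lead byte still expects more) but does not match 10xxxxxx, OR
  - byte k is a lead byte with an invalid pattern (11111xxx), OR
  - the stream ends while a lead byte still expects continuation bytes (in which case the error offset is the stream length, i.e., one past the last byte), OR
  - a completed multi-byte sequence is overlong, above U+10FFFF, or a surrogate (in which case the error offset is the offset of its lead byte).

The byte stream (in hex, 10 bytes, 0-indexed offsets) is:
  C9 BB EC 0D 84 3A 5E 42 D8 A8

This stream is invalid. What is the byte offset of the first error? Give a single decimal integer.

Byte[0]=C9: 2-byte lead, need 1 cont bytes. acc=0x9
Byte[1]=BB: continuation. acc=(acc<<6)|0x3B=0x27B
Completed: cp=U+027B (starts at byte 0)
Byte[2]=EC: 3-byte lead, need 2 cont bytes. acc=0xC
Byte[3]=0D: expected 10xxxxxx continuation. INVALID

Answer: 3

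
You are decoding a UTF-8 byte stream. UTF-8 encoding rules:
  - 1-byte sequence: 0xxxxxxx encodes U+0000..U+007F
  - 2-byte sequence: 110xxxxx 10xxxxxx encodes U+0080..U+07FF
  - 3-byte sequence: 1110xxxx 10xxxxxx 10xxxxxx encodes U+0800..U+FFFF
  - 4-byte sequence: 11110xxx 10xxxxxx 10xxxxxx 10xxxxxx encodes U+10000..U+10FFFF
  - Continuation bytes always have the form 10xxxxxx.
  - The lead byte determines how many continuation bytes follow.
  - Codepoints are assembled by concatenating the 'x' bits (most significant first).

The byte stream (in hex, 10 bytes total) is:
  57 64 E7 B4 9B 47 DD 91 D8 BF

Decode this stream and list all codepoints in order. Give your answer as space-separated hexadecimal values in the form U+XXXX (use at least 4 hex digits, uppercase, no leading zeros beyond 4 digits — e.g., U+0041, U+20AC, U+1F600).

Answer: U+0057 U+0064 U+7D1B U+0047 U+0751 U+063F

Derivation:
Byte[0]=57: 1-byte ASCII. cp=U+0057
Byte[1]=64: 1-byte ASCII. cp=U+0064
Byte[2]=E7: 3-byte lead, need 2 cont bytes. acc=0x7
Byte[3]=B4: continuation. acc=(acc<<6)|0x34=0x1F4
Byte[4]=9B: continuation. acc=(acc<<6)|0x1B=0x7D1B
Completed: cp=U+7D1B (starts at byte 2)
Byte[5]=47: 1-byte ASCII. cp=U+0047
Byte[6]=DD: 2-byte lead, need 1 cont bytes. acc=0x1D
Byte[7]=91: continuation. acc=(acc<<6)|0x11=0x751
Completed: cp=U+0751 (starts at byte 6)
Byte[8]=D8: 2-byte lead, need 1 cont bytes. acc=0x18
Byte[9]=BF: continuation. acc=(acc<<6)|0x3F=0x63F
Completed: cp=U+063F (starts at byte 8)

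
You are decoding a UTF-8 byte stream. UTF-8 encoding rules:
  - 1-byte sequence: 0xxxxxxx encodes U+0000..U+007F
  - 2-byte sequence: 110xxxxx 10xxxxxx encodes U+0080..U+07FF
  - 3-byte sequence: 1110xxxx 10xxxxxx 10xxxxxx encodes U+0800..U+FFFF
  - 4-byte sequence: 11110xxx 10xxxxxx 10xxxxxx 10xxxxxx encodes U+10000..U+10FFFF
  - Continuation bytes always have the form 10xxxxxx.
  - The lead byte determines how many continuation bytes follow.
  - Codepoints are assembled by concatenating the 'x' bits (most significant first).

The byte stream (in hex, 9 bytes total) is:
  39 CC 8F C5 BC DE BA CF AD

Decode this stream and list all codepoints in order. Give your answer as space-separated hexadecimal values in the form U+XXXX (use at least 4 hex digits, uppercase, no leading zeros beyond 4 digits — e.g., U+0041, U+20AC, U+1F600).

Answer: U+0039 U+030F U+017C U+07BA U+03ED

Derivation:
Byte[0]=39: 1-byte ASCII. cp=U+0039
Byte[1]=CC: 2-byte lead, need 1 cont bytes. acc=0xC
Byte[2]=8F: continuation. acc=(acc<<6)|0x0F=0x30F
Completed: cp=U+030F (starts at byte 1)
Byte[3]=C5: 2-byte lead, need 1 cont bytes. acc=0x5
Byte[4]=BC: continuation. acc=(acc<<6)|0x3C=0x17C
Completed: cp=U+017C (starts at byte 3)
Byte[5]=DE: 2-byte lead, need 1 cont bytes. acc=0x1E
Byte[6]=BA: continuation. acc=(acc<<6)|0x3A=0x7BA
Completed: cp=U+07BA (starts at byte 5)
Byte[7]=CF: 2-byte lead, need 1 cont bytes. acc=0xF
Byte[8]=AD: continuation. acc=(acc<<6)|0x2D=0x3ED
Completed: cp=U+03ED (starts at byte 7)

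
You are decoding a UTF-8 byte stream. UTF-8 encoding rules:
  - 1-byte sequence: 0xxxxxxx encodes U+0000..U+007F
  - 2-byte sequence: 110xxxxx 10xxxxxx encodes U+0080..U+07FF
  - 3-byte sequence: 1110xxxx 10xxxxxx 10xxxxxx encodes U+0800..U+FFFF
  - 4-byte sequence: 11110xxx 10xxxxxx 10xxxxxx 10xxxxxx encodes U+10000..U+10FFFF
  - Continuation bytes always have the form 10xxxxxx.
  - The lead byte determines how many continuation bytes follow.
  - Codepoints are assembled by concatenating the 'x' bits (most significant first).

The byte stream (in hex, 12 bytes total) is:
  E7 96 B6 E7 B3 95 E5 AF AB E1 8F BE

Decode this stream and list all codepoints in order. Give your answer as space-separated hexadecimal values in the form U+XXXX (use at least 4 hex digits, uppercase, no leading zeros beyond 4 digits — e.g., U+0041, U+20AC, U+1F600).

Byte[0]=E7: 3-byte lead, need 2 cont bytes. acc=0x7
Byte[1]=96: continuation. acc=(acc<<6)|0x16=0x1D6
Byte[2]=B6: continuation. acc=(acc<<6)|0x36=0x75B6
Completed: cp=U+75B6 (starts at byte 0)
Byte[3]=E7: 3-byte lead, need 2 cont bytes. acc=0x7
Byte[4]=B3: continuation. acc=(acc<<6)|0x33=0x1F3
Byte[5]=95: continuation. acc=(acc<<6)|0x15=0x7CD5
Completed: cp=U+7CD5 (starts at byte 3)
Byte[6]=E5: 3-byte lead, need 2 cont bytes. acc=0x5
Byte[7]=AF: continuation. acc=(acc<<6)|0x2F=0x16F
Byte[8]=AB: continuation. acc=(acc<<6)|0x2B=0x5BEB
Completed: cp=U+5BEB (starts at byte 6)
Byte[9]=E1: 3-byte lead, need 2 cont bytes. acc=0x1
Byte[10]=8F: continuation. acc=(acc<<6)|0x0F=0x4F
Byte[11]=BE: continuation. acc=(acc<<6)|0x3E=0x13FE
Completed: cp=U+13FE (starts at byte 9)

Answer: U+75B6 U+7CD5 U+5BEB U+13FE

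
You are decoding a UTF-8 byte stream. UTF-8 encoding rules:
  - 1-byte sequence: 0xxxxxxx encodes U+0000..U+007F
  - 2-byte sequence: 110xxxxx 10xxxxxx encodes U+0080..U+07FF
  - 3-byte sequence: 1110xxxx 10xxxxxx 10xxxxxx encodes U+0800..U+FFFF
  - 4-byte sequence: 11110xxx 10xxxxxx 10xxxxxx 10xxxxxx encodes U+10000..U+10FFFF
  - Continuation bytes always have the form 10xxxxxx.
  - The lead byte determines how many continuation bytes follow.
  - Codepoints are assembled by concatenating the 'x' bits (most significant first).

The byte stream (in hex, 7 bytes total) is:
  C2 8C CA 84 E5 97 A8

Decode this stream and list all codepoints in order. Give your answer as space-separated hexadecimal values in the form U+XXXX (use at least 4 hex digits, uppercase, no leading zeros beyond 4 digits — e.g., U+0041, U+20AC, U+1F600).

Byte[0]=C2: 2-byte lead, need 1 cont bytes. acc=0x2
Byte[1]=8C: continuation. acc=(acc<<6)|0x0C=0x8C
Completed: cp=U+008C (starts at byte 0)
Byte[2]=CA: 2-byte lead, need 1 cont bytes. acc=0xA
Byte[3]=84: continuation. acc=(acc<<6)|0x04=0x284
Completed: cp=U+0284 (starts at byte 2)
Byte[4]=E5: 3-byte lead, need 2 cont bytes. acc=0x5
Byte[5]=97: continuation. acc=(acc<<6)|0x17=0x157
Byte[6]=A8: continuation. acc=(acc<<6)|0x28=0x55E8
Completed: cp=U+55E8 (starts at byte 4)

Answer: U+008C U+0284 U+55E8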